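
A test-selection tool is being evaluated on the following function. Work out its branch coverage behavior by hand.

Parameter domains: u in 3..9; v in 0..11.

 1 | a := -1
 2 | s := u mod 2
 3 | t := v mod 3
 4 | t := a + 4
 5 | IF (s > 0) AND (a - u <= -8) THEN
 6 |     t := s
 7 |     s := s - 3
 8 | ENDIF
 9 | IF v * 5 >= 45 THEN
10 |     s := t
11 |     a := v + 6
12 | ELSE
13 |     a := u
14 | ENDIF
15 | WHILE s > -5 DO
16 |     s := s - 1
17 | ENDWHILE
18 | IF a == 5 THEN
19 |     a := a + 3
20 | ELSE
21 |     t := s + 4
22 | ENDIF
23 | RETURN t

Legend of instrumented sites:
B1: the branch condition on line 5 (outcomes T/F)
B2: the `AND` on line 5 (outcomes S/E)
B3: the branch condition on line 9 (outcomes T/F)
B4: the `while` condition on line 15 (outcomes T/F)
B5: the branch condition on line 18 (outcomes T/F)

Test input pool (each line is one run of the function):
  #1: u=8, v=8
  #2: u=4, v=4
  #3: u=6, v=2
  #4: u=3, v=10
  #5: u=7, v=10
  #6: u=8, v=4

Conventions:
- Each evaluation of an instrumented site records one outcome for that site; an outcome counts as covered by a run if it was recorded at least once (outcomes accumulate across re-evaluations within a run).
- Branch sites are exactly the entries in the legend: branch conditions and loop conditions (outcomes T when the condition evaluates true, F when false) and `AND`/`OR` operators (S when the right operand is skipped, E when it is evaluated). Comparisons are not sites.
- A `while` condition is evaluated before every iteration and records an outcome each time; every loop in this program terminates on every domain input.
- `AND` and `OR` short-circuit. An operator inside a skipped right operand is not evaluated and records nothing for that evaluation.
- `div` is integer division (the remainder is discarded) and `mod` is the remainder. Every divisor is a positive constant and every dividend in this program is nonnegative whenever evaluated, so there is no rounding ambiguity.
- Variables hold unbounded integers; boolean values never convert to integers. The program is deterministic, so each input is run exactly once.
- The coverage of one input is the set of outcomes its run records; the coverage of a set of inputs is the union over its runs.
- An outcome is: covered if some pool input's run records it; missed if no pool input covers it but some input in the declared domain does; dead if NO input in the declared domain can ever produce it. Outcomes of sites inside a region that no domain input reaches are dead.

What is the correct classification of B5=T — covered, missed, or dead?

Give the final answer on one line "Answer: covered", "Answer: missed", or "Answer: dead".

no pool input records B5=T
but domain input (u=5, v=0) does record it -> reachable, so missed

Answer: missed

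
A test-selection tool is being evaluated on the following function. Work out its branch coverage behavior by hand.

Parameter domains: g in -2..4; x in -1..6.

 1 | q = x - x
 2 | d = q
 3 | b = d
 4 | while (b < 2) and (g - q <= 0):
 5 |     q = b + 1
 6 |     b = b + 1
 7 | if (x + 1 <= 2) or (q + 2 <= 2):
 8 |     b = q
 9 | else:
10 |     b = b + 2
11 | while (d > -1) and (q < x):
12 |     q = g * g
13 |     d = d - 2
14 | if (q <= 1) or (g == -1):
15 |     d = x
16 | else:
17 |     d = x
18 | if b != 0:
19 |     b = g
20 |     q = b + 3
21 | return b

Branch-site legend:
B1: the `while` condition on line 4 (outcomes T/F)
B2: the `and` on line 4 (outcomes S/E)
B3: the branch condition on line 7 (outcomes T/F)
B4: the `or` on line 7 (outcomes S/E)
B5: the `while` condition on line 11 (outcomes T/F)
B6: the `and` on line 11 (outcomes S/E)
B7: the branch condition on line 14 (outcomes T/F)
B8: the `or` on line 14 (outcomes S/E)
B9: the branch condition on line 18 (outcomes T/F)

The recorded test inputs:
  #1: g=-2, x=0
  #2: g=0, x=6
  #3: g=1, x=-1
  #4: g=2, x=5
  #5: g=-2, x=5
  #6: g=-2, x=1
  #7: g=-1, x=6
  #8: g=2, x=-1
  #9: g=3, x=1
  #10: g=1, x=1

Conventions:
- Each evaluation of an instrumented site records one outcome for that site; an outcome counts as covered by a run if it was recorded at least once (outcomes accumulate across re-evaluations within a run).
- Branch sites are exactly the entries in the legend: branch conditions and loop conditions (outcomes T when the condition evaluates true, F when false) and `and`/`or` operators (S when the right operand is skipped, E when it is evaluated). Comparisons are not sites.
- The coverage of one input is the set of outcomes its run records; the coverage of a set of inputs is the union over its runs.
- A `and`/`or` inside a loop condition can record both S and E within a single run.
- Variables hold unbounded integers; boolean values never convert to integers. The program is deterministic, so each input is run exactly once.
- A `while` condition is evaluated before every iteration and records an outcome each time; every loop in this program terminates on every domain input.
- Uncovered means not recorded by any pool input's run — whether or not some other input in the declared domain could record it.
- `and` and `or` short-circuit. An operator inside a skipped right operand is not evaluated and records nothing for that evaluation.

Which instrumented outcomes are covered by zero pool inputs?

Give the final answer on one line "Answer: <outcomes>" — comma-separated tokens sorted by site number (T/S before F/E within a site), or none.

run #1 (g=-2, x=0) runs B2->E, B1->T, B2->E, B1->T, B2->S, B1->F, B4->S, B3->T, B6->E, B5->F, B8->E, B7->F, B9->T; records B1=T, B1=F, B2=S, B2=E, B3=T, B4=S, B5=F, B6=E, B7=F, B8=E, B9=T
run #2 (g=0, x=6) runs B2->E, B1->T, B2->E, B1->T, B2->S, B1->F, B4->E, B3->F, B6->E, B5->T, B6->S, B5->F, B8->S, B7->T, ...; records B1=T, B1=F, B2=S, B2=E, B3=F, B4=E, B5=T, B5=F, B6=S, B6=E, B7=T, B8=S, B9=T
run #3 (g=1, x=-1) runs B2->E, B1->F, B4->S, B3->T, B6->E, B5->F, B8->S, B7->T, B9->F; records B1=F, B2=E, B3=T, B4=S, B5=F, B6=E, B7=T, B8=S, B9=F
run #4 (g=2, x=5) runs B2->E, B1->F, B4->E, B3->T, B6->E, B5->T, B6->S, B5->F, B8->E, B7->F, B9->F; records B1=F, B2=E, B3=T, B4=E, B5=T, B5=F, B6=S, B6=E, B7=F, B8=E, B9=F
run #5 (g=-2, x=5) runs B2->E, B1->T, B2->E, B1->T, B2->S, B1->F, B4->E, B3->F, B6->E, B5->T, B6->S, B5->F, B8->E, B7->F, ...; records B1=T, B1=F, B2=S, B2=E, B3=F, B4=E, B5=T, B5=F, B6=S, B6=E, B7=F, B8=E, B9=T
run #6 (g=-2, x=1) runs B2->E, B1->T, B2->E, B1->T, B2->S, B1->F, B4->S, B3->T, B6->E, B5->F, B8->E, B7->F, B9->T; records B1=T, B1=F, B2=S, B2=E, B3=T, B4=S, B5=F, B6=E, B7=F, B8=E, B9=T
run #7 (g=-1, x=6) runs B2->E, B1->T, B2->E, B1->T, B2->S, B1->F, B4->E, B3->F, B6->E, B5->T, B6->S, B5->F, B8->S, B7->T, ...; records B1=T, B1=F, B2=S, B2=E, B3=F, B4=E, B5=T, B5=F, B6=S, B6=E, B7=T, B8=S, B9=T
run #8 (g=2, x=-1) runs B2->E, B1->F, B4->S, B3->T, B6->E, B5->F, B8->S, B7->T, B9->F; records B1=F, B2=E, B3=T, B4=S, B5=F, B6=E, B7=T, B8=S, B9=F
run #9 (g=3, x=1) runs B2->E, B1->F, B4->S, B3->T, B6->E, B5->T, B6->S, B5->F, B8->E, B7->F, B9->F; records B1=F, B2=E, B3=T, B4=S, B5=T, B5=F, B6=S, B6=E, B7=F, B8=E, B9=F
run #10 (g=1, x=1) runs B2->E, B1->F, B4->S, B3->T, B6->E, B5->T, B6->S, B5->F, B8->S, B7->T, B9->F; records B1=F, B2=E, B3=T, B4=S, B5=T, B5=F, B6=S, B6=E, B7=T, B8=S, B9=F
union over the pool: B1=T, B1=F, B2=S, B2=E, B3=T, B3=F, B4=S, B4=E, B5=T, B5=F, B6=S, B6=E, B7=T, B7=F, B8=S, B8=E, B9=T, B9=F
uncovered (0 of 18): none

Answer: none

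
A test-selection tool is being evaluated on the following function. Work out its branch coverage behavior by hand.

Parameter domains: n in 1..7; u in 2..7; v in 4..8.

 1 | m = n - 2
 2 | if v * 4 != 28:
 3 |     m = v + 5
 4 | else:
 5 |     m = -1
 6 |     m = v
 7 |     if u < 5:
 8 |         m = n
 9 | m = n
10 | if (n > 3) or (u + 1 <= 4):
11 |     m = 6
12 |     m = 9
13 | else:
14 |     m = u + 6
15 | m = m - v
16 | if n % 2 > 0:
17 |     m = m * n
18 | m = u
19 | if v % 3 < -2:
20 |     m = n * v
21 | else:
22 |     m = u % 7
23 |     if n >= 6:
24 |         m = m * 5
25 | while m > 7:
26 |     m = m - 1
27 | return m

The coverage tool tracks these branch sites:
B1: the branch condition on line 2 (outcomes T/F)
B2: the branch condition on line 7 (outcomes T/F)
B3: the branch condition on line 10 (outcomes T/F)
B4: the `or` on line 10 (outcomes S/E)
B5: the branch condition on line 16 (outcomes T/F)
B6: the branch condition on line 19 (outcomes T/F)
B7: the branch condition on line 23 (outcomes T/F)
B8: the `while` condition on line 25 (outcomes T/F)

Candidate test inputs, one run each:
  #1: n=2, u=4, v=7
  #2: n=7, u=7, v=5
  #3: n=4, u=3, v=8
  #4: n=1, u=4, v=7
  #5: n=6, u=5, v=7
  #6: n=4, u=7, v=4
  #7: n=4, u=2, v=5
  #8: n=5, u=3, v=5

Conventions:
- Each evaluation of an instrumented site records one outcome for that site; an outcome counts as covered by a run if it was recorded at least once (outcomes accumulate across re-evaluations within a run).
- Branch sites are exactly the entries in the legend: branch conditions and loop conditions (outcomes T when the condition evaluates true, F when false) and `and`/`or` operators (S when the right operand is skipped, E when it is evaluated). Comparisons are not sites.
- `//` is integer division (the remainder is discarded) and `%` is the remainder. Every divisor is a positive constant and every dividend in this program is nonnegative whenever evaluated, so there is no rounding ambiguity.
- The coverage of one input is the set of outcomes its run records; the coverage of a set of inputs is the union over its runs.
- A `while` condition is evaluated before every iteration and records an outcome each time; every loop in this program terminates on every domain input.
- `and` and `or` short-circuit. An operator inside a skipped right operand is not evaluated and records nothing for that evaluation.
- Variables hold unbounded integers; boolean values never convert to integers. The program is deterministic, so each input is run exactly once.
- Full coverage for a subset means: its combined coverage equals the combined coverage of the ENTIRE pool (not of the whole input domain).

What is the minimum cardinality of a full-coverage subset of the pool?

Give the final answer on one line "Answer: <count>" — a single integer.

input #1 (n=2, u=4, v=7): covers B1=F, B2=T, B3=F, B4=E, B5=F, B6=F, B7=F, B8=F
input #2 (n=7, u=7, v=5): covers B1=T, B3=T, B4=S, B5=T, B6=F, B7=T, B8=F
input #3 (n=4, u=3, v=8): covers B1=T, B3=T, B4=S, B5=F, B6=F, B7=F, B8=F
input #4 (n=1, u=4, v=7): covers B1=F, B2=T, B3=F, B4=E, B5=T, B6=F, B7=F, B8=F
input #5 (n=6, u=5, v=7): covers B1=F, B2=F, B3=T, B4=S, B5=F, B6=F, B7=T, B8=T, B8=F
input #6 (n=4, u=7, v=4): covers B1=T, B3=T, B4=S, B5=F, B6=F, B7=F, B8=F
input #7 (n=4, u=2, v=5): covers B1=T, B3=T, B4=S, B5=F, B6=F, B7=F, B8=F
input #8 (n=5, u=3, v=5): covers B1=T, B3=T, B4=S, B5=T, B6=F, B7=F, B8=F
the full pool covers 15 outcomes: B1=T, B1=F, B2=T, B2=F, B3=T, B3=F, B4=S, B4=E, B5=T, B5=F, B6=F, B7=T, B7=F, B8=T, B8=F
no size-1 subset reaches all 15 outcomes (best union: 9/15)
no size-2 subset reaches all 15 outcomes (best union: 14/15)
size 3: inputs {1, 2, 5} cover all 15 outcomes, and no lexicographically smaller subset of this size does

Answer: 3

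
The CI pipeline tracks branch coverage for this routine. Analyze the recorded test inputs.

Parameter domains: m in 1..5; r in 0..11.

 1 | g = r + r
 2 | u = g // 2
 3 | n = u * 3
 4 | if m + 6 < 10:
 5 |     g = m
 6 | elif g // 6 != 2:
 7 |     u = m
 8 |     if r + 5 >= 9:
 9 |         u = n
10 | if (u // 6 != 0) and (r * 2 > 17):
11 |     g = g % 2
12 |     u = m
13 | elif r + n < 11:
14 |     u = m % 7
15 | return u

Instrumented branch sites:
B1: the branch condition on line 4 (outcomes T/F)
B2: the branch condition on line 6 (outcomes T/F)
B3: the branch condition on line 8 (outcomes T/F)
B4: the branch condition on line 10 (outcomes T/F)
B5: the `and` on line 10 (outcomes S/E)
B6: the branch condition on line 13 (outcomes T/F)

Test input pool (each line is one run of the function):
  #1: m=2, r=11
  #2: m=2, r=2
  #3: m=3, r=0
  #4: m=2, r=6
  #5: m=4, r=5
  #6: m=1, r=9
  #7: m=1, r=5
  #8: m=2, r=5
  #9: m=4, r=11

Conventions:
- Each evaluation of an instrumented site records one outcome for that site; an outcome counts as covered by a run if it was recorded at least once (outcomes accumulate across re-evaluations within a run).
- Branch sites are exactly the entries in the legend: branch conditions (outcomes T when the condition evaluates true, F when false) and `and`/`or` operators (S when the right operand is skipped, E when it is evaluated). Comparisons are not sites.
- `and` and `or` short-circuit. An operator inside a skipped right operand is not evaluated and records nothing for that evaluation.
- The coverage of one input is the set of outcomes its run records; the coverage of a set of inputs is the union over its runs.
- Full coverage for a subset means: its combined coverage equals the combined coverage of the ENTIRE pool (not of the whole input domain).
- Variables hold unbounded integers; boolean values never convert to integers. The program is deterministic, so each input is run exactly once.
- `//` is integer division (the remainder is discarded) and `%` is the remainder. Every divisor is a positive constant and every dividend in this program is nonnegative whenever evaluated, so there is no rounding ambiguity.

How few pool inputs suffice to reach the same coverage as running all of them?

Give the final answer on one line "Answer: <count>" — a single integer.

input #1, m=2, r=11: outcomes B1=T, B4=T, B5=E
input #2, m=2, r=2: outcomes B1=T, B4=F, B5=S, B6=T
input #3, m=3, r=0: outcomes B1=T, B4=F, B5=S, B6=T
input #4, m=2, r=6: outcomes B1=T, B4=F, B5=E, B6=F
input #5, m=4, r=5: outcomes B1=F, B2=T, B3=T, B4=F, B5=E, B6=F
input #6, m=1, r=9: outcomes B1=T, B4=T, B5=E
input #7, m=1, r=5: outcomes B1=T, B4=F, B5=S, B6=F
input #8, m=2, r=5: outcomes B1=T, B4=F, B5=S, B6=F
input #9, m=4, r=11: outcomes B1=F, B2=T, B3=T, B4=T, B5=E
pool-wide coverage (10 outcomes): B1=T, B1=F, B2=T, B3=T, B4=T, B4=F, B5=S, B5=E, B6=T, B6=F
no size-1 subset reaches all 10 outcomes (best union: 6/10)
no size-2 subset reaches all 10 outcomes (best union: 9/10)
inputs {1, 2, 5} (size 3) cover everything; no size-3 subset with a lexicographically smaller index list covers all 10

Answer: 3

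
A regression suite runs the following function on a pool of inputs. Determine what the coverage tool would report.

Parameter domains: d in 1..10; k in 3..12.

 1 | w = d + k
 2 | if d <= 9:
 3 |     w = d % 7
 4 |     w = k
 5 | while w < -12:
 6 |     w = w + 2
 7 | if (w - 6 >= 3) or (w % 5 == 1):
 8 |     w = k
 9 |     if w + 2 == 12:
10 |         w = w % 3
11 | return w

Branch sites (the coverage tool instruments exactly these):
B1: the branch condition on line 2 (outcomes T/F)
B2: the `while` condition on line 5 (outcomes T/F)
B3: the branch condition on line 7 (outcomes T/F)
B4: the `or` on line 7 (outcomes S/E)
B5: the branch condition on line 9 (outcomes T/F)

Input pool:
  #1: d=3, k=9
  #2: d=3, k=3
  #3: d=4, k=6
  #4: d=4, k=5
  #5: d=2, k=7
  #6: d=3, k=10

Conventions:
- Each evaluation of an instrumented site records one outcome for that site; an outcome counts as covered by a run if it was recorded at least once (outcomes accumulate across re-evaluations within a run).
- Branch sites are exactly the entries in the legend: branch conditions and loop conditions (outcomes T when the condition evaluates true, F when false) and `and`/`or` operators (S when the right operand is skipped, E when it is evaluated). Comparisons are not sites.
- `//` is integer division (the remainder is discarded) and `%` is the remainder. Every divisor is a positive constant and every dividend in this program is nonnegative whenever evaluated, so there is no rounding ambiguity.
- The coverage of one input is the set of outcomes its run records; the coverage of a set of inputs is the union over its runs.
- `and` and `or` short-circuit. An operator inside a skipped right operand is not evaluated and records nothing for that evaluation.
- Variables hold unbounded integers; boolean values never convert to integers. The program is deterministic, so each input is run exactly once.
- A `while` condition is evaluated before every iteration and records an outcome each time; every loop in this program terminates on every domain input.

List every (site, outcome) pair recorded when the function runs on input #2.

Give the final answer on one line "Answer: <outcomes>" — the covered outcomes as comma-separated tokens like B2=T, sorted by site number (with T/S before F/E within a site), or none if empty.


Simulating input #2 (d=3, k=3) step by step:
  B1->T, B2->F, B4->E, B3->F
distinct outcomes covered: B1=T, B2=F, B3=F, B4=E
Answer: B1=T, B2=F, B3=F, B4=E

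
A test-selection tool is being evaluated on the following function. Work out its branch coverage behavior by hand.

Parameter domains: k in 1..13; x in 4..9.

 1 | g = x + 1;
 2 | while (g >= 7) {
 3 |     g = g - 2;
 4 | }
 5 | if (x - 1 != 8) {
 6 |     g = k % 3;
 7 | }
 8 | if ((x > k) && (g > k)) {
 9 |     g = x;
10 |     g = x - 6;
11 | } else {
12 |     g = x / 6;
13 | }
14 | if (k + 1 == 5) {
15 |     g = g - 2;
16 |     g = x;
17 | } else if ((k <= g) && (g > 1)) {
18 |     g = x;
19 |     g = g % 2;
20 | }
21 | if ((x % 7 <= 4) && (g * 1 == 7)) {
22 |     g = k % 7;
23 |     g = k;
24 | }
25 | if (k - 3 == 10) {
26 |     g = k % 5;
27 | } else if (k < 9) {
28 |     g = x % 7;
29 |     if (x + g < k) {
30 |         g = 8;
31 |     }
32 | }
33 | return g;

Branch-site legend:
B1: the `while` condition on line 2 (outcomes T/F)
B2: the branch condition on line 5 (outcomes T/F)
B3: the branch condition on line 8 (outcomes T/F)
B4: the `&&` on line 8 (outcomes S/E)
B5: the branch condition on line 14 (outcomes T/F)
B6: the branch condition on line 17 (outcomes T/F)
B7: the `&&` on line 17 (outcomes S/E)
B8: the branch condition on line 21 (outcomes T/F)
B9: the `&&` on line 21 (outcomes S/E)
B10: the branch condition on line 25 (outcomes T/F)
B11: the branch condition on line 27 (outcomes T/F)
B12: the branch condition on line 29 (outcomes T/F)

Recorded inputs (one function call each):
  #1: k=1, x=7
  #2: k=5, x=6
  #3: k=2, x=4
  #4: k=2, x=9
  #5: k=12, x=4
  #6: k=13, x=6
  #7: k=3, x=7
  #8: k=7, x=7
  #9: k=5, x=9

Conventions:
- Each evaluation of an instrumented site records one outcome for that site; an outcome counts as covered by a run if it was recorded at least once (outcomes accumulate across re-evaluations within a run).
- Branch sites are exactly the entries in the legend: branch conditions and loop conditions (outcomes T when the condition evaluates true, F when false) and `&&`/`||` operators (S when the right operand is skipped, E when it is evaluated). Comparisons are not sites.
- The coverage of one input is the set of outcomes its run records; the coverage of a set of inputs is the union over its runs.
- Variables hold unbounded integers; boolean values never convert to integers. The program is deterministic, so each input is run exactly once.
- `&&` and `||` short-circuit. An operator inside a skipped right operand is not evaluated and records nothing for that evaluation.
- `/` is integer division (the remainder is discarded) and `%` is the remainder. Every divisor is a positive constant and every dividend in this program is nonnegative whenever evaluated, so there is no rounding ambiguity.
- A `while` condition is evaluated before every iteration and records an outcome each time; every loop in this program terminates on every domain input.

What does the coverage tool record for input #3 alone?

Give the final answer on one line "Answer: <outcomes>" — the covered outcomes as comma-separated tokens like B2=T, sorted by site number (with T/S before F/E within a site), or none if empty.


Event log for input #3 (k=2, x=4):
  B1->F, B2->T, B4->E, B3->F, B5->F, B7->S, B6->F, B9->E, B8->F, B10->F
  B11->T, B12->F
deduplicating events, the covered set is: B1=F, B2=T, B3=F, B4=E, B5=F, B6=F, B7=S, B8=F, B9=E, B10=F, B11=T, B12=F
Answer: B1=F, B2=T, B3=F, B4=E, B5=F, B6=F, B7=S, B8=F, B9=E, B10=F, B11=T, B12=F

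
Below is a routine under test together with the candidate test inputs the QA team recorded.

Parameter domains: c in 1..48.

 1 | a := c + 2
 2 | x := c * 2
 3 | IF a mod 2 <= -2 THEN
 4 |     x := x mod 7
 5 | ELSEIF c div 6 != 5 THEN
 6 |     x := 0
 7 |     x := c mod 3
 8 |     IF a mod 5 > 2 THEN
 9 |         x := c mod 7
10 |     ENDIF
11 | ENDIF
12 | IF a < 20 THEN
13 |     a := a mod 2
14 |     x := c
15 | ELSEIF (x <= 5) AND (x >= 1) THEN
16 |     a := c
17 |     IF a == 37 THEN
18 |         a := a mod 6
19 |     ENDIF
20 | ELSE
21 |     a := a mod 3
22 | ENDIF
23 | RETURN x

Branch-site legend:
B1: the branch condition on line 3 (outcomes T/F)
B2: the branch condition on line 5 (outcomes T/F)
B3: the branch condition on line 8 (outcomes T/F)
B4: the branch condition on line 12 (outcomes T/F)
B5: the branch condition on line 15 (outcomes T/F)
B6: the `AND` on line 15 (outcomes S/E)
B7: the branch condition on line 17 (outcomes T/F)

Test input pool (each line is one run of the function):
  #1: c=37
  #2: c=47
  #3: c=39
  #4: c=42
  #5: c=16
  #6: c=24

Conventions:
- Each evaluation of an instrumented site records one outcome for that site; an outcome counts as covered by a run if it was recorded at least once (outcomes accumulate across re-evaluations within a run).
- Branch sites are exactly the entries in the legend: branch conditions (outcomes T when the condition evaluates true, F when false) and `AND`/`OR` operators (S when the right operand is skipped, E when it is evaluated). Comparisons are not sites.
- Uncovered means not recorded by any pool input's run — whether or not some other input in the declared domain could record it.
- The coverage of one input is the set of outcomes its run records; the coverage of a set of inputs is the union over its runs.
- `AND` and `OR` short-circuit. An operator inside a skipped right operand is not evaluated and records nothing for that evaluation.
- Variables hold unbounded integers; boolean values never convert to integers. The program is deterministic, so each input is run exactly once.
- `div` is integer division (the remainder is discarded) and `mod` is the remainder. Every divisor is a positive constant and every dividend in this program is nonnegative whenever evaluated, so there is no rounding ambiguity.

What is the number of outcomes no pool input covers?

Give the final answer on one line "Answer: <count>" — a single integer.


input #1 (c=37): events B1->F, B2->T, B3->T, B4->F, B6->E, B5->T, B7->T; covers B1=F, B2=T, B3=T, B4=F, B5=T, B6=E, B7=T
input #2 (c=47): events B1->F, B2->T, B3->T, B4->F, B6->E, B5->T, B7->F; covers B1=F, B2=T, B3=T, B4=F, B5=T, B6=E, B7=F
input #3 (c=39): events B1->F, B2->T, B3->F, B4->F, B6->E, B5->F; covers B1=F, B2=T, B3=F, B4=F, B5=F, B6=E
input #4 (c=42): events B1->F, B2->T, B3->T, B4->F, B6->E, B5->F; covers B1=F, B2=T, B3=T, B4=F, B5=F, B6=E
input #5 (c=16): events B1->F, B2->T, B3->T, B4->T; covers B1=F, B2=T, B3=T, B4=T
input #6 (c=24): events B1->F, B2->T, B3->F, B4->F, B6->E, B5->F; covers B1=F, B2=T, B3=F, B4=F, B5=F, B6=E
union over the pool: B1=F, B2=T, B3=T, B3=F, B4=T, B4=F, B5=T, B5=F, B6=E, B7=T, B7=F
uncovered (3 of 14): B1=T, B2=F, B6=S
Answer: 3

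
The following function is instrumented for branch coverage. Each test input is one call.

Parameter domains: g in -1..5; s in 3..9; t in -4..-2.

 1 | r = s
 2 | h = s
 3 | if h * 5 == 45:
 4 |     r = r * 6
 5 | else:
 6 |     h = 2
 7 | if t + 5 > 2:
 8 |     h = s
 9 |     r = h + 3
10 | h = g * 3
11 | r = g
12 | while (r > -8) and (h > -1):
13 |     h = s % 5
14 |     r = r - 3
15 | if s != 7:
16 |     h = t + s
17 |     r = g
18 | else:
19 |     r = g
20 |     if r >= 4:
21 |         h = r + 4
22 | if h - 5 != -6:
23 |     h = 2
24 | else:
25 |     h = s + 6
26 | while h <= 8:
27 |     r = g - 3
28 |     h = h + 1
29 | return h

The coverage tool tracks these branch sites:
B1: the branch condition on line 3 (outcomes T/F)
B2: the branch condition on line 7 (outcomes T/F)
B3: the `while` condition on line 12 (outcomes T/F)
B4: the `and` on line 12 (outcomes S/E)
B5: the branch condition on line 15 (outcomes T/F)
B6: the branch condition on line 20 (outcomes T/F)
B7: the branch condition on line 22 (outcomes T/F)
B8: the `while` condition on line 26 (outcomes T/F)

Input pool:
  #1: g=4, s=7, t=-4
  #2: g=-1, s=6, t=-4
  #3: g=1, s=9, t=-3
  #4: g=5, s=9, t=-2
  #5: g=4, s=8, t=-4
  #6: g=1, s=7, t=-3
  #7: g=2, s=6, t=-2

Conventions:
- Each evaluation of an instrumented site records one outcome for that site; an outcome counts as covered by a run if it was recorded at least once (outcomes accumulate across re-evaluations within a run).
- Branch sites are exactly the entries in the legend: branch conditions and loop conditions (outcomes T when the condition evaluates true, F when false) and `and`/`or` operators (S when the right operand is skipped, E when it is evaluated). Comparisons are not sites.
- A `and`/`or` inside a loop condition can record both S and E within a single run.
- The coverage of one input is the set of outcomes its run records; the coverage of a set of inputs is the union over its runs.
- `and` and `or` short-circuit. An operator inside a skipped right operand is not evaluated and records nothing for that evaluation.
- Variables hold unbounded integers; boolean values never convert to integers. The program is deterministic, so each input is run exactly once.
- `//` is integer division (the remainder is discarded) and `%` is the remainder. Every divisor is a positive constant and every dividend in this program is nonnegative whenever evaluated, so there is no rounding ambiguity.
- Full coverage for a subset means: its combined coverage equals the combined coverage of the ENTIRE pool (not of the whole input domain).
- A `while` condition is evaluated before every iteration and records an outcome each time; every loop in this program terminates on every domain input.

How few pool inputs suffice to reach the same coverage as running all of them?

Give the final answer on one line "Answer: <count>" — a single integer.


test 1 (g=4, s=7, t=-4) fires B1->F, B2->F, B4->E, B3->T, B4->E, B3->T, B4->E, B3->T, B4->E, B3->T, B4->S, B3->F, B5->F, B6->T, ...; hits B1=F, B2=F, B3=T, B3=F, B4=S, B4=E, B5=F, B6=T, B7=T, B8=T, B8=F
test 2 (g=-1, s=6, t=-4) fires B1->F, B2->F, B4->E, B3->F, B5->T, B7->T, B8->T, B8->T, B8->T, B8->T, B8->T, B8->T, B8->T, B8->F; hits B1=F, B2=F, B3=F, B4=E, B5=T, B7=T, B8=T, B8=F
test 3 (g=1, s=9, t=-3) fires B1->T, B2->F, B4->E, B3->T, B4->E, B3->T, B4->E, B3->T, B4->S, B3->F, B5->T, B7->T, B8->T, B8->T, ...; hits B1=T, B2=F, B3=T, B3=F, B4=S, B4=E, B5=T, B7=T, B8=T, B8=F
test 4 (g=5, s=9, t=-2) fires B1->T, B2->T, B4->E, B3->T, B4->E, B3->T, B4->E, B3->T, B4->E, B3->T, B4->E, B3->T, B4->S, B3->F, ...; hits B1=T, B2=T, B3=T, B3=F, B4=S, B4=E, B5=T, B7=T, B8=T, B8=F
test 5 (g=4, s=8, t=-4) fires B1->F, B2->F, B4->E, B3->T, B4->E, B3->T, B4->E, B3->T, B4->E, B3->T, B4->S, B3->F, B5->T, B7->T, ...; hits B1=F, B2=F, B3=T, B3=F, B4=S, B4=E, B5=T, B7=T, B8=T, B8=F
test 6 (g=1, s=7, t=-3) fires B1->F, B2->F, B4->E, B3->T, B4->E, B3->T, B4->E, B3->T, B4->S, B3->F, B5->F, B6->F, B7->T, B8->T, ...; hits B1=F, B2=F, B3=T, B3=F, B4=S, B4=E, B5=F, B6=F, B7=T, B8=T, B8=F
test 7 (g=2, s=6, t=-2) fires B1->F, B2->T, B4->E, B3->T, B4->E, B3->T, B4->E, B3->T, B4->E, B3->T, B4->S, B3->F, B5->T, B7->T, ...; hits B1=F, B2=T, B3=T, B3=F, B4=S, B4=E, B5=T, B7=T, B8=T, B8=F
the full pool covers 15 outcomes: B1=T, B1=F, B2=T, B2=F, B3=T, B3=F, B4=S, B4=E, B5=T, B5=F, B6=T, B6=F, B7=T, B8=T, B8=F
size 1 is not enough: best union over all size-1 subsets is 11/15
size 2 is not enough: best union over all size-2 subsets is 14/15
the canonical winner is {1, 4, 6}: size 3, full 15-outcome coverage, earliest index list among size-3 covers
Answer: 3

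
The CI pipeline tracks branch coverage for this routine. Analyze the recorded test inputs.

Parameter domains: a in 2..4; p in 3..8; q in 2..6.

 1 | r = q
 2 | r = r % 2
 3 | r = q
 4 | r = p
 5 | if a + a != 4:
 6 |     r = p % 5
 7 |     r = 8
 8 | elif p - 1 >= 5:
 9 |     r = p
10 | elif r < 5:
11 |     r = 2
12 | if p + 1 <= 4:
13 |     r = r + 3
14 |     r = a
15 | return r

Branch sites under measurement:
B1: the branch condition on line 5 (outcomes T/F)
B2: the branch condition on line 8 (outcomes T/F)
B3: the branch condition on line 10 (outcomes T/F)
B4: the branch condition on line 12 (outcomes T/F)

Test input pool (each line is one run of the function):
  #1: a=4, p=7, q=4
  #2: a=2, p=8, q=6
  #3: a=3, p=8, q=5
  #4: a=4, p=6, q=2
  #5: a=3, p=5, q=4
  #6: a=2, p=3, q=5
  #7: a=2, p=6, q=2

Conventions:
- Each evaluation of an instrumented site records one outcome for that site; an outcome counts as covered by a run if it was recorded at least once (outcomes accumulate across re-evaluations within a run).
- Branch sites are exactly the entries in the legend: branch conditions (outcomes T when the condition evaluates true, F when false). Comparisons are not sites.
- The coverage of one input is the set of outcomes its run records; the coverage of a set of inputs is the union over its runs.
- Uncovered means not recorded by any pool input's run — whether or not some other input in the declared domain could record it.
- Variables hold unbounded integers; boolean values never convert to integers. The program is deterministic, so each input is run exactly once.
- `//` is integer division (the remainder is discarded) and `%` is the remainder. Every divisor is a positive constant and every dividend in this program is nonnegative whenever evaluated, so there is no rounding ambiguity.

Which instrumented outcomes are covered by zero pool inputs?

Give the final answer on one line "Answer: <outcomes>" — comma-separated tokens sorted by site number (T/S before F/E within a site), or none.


run #1 (a=4, p=7, q=4) runs B1->T, B4->F; records B1=T, B4=F
run #2 (a=2, p=8, q=6) runs B1->F, B2->T, B4->F; records B1=F, B2=T, B4=F
run #3 (a=3, p=8, q=5) runs B1->T, B4->F; records B1=T, B4=F
run #4 (a=4, p=6, q=2) runs B1->T, B4->F; records B1=T, B4=F
run #5 (a=3, p=5, q=4) runs B1->T, B4->F; records B1=T, B4=F
run #6 (a=2, p=3, q=5) runs B1->F, B2->F, B3->T, B4->T; records B1=F, B2=F, B3=T, B4=T
run #7 (a=2, p=6, q=2) runs B1->F, B2->T, B4->F; records B1=F, B2=T, B4=F
union over the pool: B1=T, B1=F, B2=T, B2=F, B3=T, B4=T, B4=F
uncovered (1 of 8): B3=F
Answer: B3=F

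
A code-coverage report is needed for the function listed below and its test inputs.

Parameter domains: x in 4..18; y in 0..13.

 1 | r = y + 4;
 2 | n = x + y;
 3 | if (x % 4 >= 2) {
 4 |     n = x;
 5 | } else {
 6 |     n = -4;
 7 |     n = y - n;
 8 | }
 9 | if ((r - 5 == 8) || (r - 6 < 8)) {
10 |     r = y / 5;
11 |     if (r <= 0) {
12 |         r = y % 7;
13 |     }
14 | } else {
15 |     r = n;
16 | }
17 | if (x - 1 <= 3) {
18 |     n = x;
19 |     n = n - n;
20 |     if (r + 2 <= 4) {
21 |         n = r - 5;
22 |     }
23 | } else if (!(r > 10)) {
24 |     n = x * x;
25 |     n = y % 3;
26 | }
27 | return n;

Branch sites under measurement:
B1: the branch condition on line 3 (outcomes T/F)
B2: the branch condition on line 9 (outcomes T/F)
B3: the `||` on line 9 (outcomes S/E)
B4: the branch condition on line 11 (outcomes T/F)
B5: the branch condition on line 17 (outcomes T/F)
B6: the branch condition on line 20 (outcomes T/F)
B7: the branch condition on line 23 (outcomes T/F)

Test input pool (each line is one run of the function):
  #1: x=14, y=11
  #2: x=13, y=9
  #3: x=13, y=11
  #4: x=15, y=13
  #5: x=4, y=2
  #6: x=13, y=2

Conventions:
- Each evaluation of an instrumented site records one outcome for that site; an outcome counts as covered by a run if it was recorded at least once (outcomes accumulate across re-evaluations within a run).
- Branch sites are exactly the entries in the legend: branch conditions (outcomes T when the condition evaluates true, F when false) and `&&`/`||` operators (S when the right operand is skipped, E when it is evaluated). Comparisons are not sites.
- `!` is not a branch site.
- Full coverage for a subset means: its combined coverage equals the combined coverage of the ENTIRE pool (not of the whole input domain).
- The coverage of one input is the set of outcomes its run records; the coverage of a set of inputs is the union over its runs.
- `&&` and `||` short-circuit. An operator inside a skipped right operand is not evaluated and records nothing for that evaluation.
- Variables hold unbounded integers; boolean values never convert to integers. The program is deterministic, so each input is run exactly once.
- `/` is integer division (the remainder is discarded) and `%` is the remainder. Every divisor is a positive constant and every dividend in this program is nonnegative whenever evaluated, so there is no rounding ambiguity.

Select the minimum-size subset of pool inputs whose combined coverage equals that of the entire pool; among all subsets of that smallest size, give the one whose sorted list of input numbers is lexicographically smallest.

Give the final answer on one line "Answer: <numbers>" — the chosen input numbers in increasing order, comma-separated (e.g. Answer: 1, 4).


input #1, x=14, y=11: outcomes B1=T, B2=F, B3=E, B5=F, B7=F
input #2, x=13, y=9: outcomes B1=F, B2=T, B3=S, B4=F, B5=F, B7=T
input #3, x=13, y=11: outcomes B1=F, B2=F, B3=E, B5=F, B7=F
input #4, x=15, y=13: outcomes B1=T, B2=F, B3=E, B5=F, B7=F
input #5, x=4, y=2: outcomes B1=F, B2=T, B3=E, B4=T, B5=T, B6=T
input #6, x=13, y=2: outcomes B1=F, B2=T, B3=E, B4=T, B5=F, B7=T
union over all inputs: B1=T, B1=F, B2=T, B2=F, B3=S, B3=E, B4=T, B4=F, B5=T, B5=F, B6=T, B7=T, B7=F (13 outcomes)
every size-1 subset falls short of the 13 outcomes (best: 6/13)
every size-2 subset falls short of the 13 outcomes (best: 10/13)
at size 3, {1, 2, 5} reaches all 13 outcomes; every lexicographically earlier size-3 subset fails
Answer: 1, 2, 5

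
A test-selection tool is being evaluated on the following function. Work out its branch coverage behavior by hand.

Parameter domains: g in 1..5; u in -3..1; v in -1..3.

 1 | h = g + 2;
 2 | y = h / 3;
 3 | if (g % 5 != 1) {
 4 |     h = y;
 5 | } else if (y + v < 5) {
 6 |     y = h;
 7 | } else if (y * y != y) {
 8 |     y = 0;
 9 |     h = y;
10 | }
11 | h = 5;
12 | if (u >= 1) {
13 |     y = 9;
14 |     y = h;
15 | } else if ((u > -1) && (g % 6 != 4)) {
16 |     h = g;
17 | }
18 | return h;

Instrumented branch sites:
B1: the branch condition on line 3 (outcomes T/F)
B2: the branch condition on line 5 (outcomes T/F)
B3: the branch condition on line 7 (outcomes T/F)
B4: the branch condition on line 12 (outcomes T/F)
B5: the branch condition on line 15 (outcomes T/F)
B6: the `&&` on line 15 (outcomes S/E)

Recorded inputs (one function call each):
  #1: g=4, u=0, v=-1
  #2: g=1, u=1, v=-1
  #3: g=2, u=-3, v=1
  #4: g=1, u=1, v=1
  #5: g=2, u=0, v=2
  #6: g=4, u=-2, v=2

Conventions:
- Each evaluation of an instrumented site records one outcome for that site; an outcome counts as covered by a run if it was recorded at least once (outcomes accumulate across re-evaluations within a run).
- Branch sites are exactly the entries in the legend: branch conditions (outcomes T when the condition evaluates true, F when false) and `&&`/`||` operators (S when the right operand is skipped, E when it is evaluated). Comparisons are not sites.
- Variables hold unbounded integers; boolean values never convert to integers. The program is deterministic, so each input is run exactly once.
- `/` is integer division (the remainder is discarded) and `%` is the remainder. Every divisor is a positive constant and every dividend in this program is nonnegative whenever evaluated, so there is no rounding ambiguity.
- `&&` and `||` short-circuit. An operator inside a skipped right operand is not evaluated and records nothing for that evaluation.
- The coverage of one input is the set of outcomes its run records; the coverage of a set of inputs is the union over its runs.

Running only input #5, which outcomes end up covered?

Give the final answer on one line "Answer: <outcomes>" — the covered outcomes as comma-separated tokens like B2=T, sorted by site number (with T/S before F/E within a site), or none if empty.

Simulating input #5 (g=2, u=0, v=2) step by step:
  B1->T, B4->F, B6->E, B5->T
collecting distinct outcomes: B1=T, B4=F, B5=T, B6=E

Answer: B1=T, B4=F, B5=T, B6=E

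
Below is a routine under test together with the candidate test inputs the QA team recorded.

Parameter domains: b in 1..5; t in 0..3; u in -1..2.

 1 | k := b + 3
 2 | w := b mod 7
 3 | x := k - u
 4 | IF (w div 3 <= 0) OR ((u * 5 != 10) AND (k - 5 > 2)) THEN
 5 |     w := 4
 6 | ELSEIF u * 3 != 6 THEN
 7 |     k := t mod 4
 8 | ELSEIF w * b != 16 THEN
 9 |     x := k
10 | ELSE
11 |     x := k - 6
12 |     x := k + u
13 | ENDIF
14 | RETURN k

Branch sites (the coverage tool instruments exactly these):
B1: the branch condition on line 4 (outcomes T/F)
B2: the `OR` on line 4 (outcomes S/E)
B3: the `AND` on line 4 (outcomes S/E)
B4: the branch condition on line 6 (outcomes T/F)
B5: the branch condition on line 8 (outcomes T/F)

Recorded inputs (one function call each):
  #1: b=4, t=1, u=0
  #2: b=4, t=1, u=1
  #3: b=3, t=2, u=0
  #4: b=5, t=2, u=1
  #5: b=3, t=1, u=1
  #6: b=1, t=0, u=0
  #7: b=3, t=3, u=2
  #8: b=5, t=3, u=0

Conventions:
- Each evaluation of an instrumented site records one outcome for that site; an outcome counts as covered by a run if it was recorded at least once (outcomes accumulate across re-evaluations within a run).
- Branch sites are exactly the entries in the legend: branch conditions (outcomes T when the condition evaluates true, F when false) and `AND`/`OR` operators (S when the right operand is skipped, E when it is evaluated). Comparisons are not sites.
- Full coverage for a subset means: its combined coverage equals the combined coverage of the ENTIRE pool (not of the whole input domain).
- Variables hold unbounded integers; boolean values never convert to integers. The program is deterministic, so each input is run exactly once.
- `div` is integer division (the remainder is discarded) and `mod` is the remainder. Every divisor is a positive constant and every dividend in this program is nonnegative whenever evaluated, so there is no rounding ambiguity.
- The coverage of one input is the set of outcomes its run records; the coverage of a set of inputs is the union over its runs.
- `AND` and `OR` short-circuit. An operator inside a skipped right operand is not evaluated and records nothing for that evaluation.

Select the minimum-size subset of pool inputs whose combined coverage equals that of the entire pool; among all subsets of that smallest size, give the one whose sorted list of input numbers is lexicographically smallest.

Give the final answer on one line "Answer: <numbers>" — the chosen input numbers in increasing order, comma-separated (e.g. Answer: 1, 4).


input #1 (b=4, t=1, u=0): events B2->E, B3->E, B1->F, B4->T; covers B1=F, B2=E, B3=E, B4=T
input #2 (b=4, t=1, u=1): events B2->E, B3->E, B1->F, B4->T; covers B1=F, B2=E, B3=E, B4=T
input #3 (b=3, t=2, u=0): events B2->E, B3->E, B1->F, B4->T; covers B1=F, B2=E, B3=E, B4=T
input #4 (b=5, t=2, u=1): events B2->E, B3->E, B1->T; covers B1=T, B2=E, B3=E
input #5 (b=3, t=1, u=1): events B2->E, B3->E, B1->F, B4->T; covers B1=F, B2=E, B3=E, B4=T
input #6 (b=1, t=0, u=0): events B2->S, B1->T; covers B1=T, B2=S
input #7 (b=3, t=3, u=2): events B2->E, B3->S, B1->F, B4->F, B5->T; covers B1=F, B2=E, B3=S, B4=F, B5=T
input #8 (b=5, t=3, u=0): events B2->E, B3->E, B1->T; covers B1=T, B2=E, B3=E
pool-wide coverage (9 outcomes): B1=T, B1=F, B2=S, B2=E, B3=S, B3=E, B4=T, B4=F, B5=T
no size-1 subset reaches all 9 outcomes (best union: 5/9)
no size-2 subset reaches all 9 outcomes (best union: 7/9)
the canonical winner is {1, 6, 7}: size 3, full 9-outcome coverage, earliest index list among size-3 covers
Answer: 1, 6, 7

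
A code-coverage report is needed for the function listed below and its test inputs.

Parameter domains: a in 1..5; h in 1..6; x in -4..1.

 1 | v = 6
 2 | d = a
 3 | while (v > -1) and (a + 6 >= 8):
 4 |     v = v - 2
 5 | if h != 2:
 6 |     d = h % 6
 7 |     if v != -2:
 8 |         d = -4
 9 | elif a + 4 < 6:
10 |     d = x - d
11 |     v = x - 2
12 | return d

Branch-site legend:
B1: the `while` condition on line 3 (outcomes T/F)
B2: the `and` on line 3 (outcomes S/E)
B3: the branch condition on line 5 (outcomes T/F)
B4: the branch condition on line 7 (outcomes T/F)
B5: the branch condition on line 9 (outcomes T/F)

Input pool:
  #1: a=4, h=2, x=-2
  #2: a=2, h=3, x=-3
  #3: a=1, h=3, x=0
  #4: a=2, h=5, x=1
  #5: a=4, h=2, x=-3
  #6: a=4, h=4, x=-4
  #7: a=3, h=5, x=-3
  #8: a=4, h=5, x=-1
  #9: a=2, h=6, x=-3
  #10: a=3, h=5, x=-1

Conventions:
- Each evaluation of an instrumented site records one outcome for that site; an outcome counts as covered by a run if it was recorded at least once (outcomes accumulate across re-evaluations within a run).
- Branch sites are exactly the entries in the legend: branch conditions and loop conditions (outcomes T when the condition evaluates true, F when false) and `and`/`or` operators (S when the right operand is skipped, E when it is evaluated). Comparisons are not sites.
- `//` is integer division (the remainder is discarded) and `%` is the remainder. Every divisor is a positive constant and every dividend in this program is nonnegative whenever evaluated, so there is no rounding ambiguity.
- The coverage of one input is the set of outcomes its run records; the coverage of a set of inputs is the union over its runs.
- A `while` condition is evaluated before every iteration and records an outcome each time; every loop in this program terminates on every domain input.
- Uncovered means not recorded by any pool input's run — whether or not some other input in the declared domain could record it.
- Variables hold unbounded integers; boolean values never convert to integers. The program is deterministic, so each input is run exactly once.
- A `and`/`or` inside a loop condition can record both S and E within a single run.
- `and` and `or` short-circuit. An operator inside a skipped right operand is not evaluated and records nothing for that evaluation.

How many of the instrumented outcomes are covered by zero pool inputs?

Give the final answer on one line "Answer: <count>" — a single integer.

input #1 (a=4, h=2, x=-2): covers B1=T, B1=F, B2=S, B2=E, B3=F, B5=F
input #2 (a=2, h=3, x=-3): covers B1=T, B1=F, B2=S, B2=E, B3=T, B4=F
input #3 (a=1, h=3, x=0): covers B1=F, B2=E, B3=T, B4=T
input #4 (a=2, h=5, x=1): covers B1=T, B1=F, B2=S, B2=E, B3=T, B4=F
input #5 (a=4, h=2, x=-3): covers B1=T, B1=F, B2=S, B2=E, B3=F, B5=F
input #6 (a=4, h=4, x=-4): covers B1=T, B1=F, B2=S, B2=E, B3=T, B4=F
input #7 (a=3, h=5, x=-3): covers B1=T, B1=F, B2=S, B2=E, B3=T, B4=F
input #8 (a=4, h=5, x=-1): covers B1=T, B1=F, B2=S, B2=E, B3=T, B4=F
input #9 (a=2, h=6, x=-3): covers B1=T, B1=F, B2=S, B2=E, B3=T, B4=F
input #10 (a=3, h=5, x=-1): covers B1=T, B1=F, B2=S, B2=E, B3=T, B4=F
union over the pool: B1=T, B1=F, B2=S, B2=E, B3=T, B3=F, B4=T, B4=F, B5=F
uncovered (1 of 10): B5=T

Answer: 1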